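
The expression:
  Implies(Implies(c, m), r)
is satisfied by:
  {r: True, c: True, m: False}
  {r: True, m: False, c: False}
  {r: True, c: True, m: True}
  {r: True, m: True, c: False}
  {c: True, m: False, r: False}


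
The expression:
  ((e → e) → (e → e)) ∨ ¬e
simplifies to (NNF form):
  True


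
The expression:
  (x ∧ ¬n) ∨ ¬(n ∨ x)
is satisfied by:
  {n: False}


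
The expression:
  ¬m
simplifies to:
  ¬m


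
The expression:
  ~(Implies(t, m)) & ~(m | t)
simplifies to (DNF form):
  False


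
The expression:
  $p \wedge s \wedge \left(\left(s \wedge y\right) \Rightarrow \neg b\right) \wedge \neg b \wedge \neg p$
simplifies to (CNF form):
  $\text{False}$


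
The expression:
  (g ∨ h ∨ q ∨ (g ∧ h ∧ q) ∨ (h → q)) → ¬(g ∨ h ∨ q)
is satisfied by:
  {q: False, g: False, h: False}


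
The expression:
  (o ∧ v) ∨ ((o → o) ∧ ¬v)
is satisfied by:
  {o: True, v: False}
  {v: False, o: False}
  {v: True, o: True}


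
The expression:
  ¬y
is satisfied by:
  {y: False}


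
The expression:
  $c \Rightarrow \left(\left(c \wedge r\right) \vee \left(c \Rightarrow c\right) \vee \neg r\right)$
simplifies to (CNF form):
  $\text{True}$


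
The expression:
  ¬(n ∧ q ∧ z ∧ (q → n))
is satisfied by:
  {z: False, n: False, q: False}
  {q: True, z: False, n: False}
  {n: True, z: False, q: False}
  {q: True, n: True, z: False}
  {z: True, q: False, n: False}
  {q: True, z: True, n: False}
  {n: True, z: True, q: False}


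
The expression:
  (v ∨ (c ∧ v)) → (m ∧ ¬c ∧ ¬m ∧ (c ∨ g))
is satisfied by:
  {v: False}


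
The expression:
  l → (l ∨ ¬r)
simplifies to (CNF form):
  True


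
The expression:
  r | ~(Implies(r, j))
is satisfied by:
  {r: True}


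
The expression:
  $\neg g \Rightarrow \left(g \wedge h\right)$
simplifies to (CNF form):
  $g$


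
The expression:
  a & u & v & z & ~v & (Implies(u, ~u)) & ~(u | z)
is never true.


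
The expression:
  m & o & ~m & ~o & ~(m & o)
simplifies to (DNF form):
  False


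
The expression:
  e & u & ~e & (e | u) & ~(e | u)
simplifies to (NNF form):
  False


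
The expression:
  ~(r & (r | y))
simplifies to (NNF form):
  ~r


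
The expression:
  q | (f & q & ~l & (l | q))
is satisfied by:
  {q: True}


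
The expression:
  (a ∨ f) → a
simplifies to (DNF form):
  a ∨ ¬f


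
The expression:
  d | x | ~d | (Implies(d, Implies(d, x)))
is always true.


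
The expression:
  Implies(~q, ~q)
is always true.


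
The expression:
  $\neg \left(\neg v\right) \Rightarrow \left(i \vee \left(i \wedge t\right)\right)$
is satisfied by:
  {i: True, v: False}
  {v: False, i: False}
  {v: True, i: True}


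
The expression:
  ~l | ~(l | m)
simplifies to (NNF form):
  ~l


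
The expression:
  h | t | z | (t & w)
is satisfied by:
  {t: True, z: True, h: True}
  {t: True, z: True, h: False}
  {t: True, h: True, z: False}
  {t: True, h: False, z: False}
  {z: True, h: True, t: False}
  {z: True, h: False, t: False}
  {h: True, z: False, t: False}


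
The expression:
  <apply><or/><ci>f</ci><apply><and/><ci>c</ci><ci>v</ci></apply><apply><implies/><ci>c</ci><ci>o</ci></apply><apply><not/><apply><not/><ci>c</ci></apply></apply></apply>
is always true.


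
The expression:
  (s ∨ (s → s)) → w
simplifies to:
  w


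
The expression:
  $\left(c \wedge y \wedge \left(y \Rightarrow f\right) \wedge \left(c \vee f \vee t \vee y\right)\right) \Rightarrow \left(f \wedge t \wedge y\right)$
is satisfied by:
  {t: True, c: False, y: False, f: False}
  {f: False, c: False, t: False, y: False}
  {f: True, t: True, c: False, y: False}
  {f: True, c: False, t: False, y: False}
  {y: True, t: True, f: False, c: False}
  {y: True, f: False, c: False, t: False}
  {y: True, f: True, t: True, c: False}
  {y: True, f: True, c: False, t: False}
  {t: True, c: True, y: False, f: False}
  {c: True, y: False, t: False, f: False}
  {f: True, c: True, t: True, y: False}
  {f: True, c: True, y: False, t: False}
  {t: True, c: True, y: True, f: False}
  {c: True, y: True, f: False, t: False}
  {f: True, c: True, y: True, t: True}


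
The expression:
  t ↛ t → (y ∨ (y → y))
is always true.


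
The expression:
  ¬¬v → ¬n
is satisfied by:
  {v: False, n: False}
  {n: True, v: False}
  {v: True, n: False}


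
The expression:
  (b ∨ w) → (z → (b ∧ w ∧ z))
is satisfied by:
  {w: False, z: False, b: False}
  {b: True, w: False, z: False}
  {w: True, b: False, z: False}
  {b: True, w: True, z: False}
  {z: True, b: False, w: False}
  {b: True, z: True, w: True}


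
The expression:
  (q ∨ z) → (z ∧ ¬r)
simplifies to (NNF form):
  (z ∧ ¬r) ∨ (¬q ∧ ¬z)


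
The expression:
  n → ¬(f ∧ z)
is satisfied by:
  {z: False, n: False, f: False}
  {f: True, z: False, n: False}
  {n: True, z: False, f: False}
  {f: True, n: True, z: False}
  {z: True, f: False, n: False}
  {f: True, z: True, n: False}
  {n: True, z: True, f: False}


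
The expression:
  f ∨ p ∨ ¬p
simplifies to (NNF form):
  True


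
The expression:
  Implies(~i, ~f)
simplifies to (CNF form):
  i | ~f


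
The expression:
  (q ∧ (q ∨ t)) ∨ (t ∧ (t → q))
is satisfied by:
  {q: True}


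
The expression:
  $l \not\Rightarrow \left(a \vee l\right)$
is never true.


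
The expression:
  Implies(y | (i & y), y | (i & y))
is always true.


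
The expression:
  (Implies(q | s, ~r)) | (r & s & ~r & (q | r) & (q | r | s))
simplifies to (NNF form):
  ~r | (~q & ~s)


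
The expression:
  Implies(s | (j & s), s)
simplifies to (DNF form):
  True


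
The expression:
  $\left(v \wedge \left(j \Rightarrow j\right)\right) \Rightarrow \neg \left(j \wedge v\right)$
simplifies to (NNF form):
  $\neg j \vee \neg v$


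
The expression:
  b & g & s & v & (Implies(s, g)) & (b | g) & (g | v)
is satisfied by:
  {s: True, b: True, g: True, v: True}


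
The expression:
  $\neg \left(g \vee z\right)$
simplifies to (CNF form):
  $\neg g \wedge \neg z$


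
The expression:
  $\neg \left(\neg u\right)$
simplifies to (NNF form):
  $u$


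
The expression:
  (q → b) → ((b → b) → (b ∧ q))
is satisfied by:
  {q: True}


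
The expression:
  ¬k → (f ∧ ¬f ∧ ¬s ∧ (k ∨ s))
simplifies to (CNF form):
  k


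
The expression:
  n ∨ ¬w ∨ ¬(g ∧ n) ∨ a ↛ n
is always true.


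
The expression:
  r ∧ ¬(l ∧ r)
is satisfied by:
  {r: True, l: False}


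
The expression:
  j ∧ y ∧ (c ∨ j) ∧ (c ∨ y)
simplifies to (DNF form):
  j ∧ y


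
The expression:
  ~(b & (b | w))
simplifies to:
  ~b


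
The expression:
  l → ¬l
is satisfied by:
  {l: False}


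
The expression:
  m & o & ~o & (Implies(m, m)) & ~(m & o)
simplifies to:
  False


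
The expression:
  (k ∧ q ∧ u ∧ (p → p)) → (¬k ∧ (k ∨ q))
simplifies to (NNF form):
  ¬k ∨ ¬q ∨ ¬u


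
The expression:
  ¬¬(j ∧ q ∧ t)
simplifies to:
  j ∧ q ∧ t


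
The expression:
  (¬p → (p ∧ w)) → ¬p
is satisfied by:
  {p: False}


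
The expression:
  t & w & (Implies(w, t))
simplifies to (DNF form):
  t & w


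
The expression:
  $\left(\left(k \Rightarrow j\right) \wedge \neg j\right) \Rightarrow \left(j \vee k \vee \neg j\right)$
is always true.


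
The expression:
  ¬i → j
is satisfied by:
  {i: True, j: True}
  {i: True, j: False}
  {j: True, i: False}


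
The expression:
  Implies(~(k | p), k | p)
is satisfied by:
  {k: True, p: True}
  {k: True, p: False}
  {p: True, k: False}


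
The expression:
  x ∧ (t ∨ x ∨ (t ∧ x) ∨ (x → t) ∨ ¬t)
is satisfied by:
  {x: True}


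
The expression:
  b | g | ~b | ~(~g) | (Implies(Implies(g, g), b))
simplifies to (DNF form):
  True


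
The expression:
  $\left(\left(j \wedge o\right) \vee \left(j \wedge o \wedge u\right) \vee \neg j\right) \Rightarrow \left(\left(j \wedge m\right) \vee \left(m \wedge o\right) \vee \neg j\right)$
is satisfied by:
  {m: True, o: False, j: False}
  {o: False, j: False, m: False}
  {j: True, m: True, o: False}
  {j: True, o: False, m: False}
  {m: True, o: True, j: False}
  {o: True, m: False, j: False}
  {j: True, o: True, m: True}


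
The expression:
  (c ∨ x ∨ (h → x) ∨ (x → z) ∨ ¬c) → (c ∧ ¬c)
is never true.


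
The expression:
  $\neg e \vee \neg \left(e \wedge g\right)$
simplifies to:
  $\neg e \vee \neg g$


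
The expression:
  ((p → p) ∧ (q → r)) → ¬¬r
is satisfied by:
  {r: True, q: True}
  {r: True, q: False}
  {q: True, r: False}


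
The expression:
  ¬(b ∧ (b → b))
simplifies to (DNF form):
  ¬b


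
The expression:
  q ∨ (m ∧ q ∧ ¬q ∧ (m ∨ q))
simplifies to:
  q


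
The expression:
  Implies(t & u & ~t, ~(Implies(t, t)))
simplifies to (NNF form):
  True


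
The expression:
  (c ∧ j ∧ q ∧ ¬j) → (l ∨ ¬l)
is always true.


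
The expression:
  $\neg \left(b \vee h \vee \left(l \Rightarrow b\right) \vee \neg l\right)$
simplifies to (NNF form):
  $l \wedge \neg b \wedge \neg h$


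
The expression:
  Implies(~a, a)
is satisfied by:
  {a: True}


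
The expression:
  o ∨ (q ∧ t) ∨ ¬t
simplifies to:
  o ∨ q ∨ ¬t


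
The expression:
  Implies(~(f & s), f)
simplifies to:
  f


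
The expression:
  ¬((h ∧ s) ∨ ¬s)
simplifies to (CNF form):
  s ∧ ¬h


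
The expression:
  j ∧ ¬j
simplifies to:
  False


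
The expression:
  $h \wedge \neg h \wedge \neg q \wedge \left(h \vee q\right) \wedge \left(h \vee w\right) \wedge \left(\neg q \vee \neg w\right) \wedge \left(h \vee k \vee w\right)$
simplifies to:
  $\text{False}$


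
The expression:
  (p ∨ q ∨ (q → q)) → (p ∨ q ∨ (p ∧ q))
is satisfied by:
  {q: True, p: True}
  {q: True, p: False}
  {p: True, q: False}


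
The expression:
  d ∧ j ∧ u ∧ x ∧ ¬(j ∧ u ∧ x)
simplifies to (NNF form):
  False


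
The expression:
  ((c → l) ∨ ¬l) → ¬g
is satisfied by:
  {g: False}


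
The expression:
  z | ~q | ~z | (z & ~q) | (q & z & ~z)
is always true.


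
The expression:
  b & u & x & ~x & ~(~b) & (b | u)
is never true.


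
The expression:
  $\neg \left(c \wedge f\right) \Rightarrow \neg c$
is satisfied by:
  {f: True, c: False}
  {c: False, f: False}
  {c: True, f: True}


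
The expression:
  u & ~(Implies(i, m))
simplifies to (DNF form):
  i & u & ~m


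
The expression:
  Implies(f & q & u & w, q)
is always true.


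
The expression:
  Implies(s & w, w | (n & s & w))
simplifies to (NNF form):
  True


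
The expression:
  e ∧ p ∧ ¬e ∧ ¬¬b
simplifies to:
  False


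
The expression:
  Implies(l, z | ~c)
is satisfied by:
  {z: True, l: False, c: False}
  {l: False, c: False, z: False}
  {z: True, c: True, l: False}
  {c: True, l: False, z: False}
  {z: True, l: True, c: False}
  {l: True, z: False, c: False}
  {z: True, c: True, l: True}


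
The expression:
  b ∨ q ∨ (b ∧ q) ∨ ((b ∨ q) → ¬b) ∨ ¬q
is always true.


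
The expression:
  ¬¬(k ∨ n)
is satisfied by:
  {n: True, k: True}
  {n: True, k: False}
  {k: True, n: False}


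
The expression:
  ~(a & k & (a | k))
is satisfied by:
  {k: False, a: False}
  {a: True, k: False}
  {k: True, a: False}


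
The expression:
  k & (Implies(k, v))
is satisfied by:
  {k: True, v: True}


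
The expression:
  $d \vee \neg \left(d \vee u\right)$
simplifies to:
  $d \vee \neg u$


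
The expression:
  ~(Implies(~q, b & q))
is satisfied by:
  {q: False}


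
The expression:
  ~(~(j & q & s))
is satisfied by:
  {j: True, s: True, q: True}


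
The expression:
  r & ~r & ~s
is never true.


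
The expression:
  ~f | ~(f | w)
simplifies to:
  ~f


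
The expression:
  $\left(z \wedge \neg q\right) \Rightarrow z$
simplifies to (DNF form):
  $\text{True}$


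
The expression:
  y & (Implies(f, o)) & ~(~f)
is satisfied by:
  {f: True, o: True, y: True}


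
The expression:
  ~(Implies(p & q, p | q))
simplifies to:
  False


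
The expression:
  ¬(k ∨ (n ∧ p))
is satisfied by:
  {p: False, k: False, n: False}
  {n: True, p: False, k: False}
  {p: True, n: False, k: False}


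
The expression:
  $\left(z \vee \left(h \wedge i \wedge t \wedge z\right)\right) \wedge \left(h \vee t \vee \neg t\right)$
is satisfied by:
  {z: True}


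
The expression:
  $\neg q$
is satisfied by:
  {q: False}


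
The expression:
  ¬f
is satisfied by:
  {f: False}


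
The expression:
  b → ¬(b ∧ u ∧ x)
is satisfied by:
  {u: False, x: False, b: False}
  {b: True, u: False, x: False}
  {x: True, u: False, b: False}
  {b: True, x: True, u: False}
  {u: True, b: False, x: False}
  {b: True, u: True, x: False}
  {x: True, u: True, b: False}


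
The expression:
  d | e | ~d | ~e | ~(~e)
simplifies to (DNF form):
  True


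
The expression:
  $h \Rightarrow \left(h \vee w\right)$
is always true.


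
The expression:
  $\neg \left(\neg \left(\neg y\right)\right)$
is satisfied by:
  {y: False}


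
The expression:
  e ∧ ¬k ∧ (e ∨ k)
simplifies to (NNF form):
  e ∧ ¬k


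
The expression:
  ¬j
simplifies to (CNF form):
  ¬j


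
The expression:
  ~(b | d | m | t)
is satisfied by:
  {b: False, d: False, t: False, m: False}


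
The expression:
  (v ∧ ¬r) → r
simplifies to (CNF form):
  r ∨ ¬v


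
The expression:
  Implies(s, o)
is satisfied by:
  {o: True, s: False}
  {s: False, o: False}
  {s: True, o: True}


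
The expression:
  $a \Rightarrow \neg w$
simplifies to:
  $\neg a \vee \neg w$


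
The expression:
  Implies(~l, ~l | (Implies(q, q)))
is always true.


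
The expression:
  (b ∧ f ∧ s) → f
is always true.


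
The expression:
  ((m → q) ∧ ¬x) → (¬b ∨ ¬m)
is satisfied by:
  {x: True, m: False, q: False, b: False}
  {x: False, m: False, q: False, b: False}
  {x: True, b: True, m: False, q: False}
  {b: True, x: False, m: False, q: False}
  {x: True, q: True, b: False, m: False}
  {q: True, b: False, m: False, x: False}
  {x: True, b: True, q: True, m: False}
  {b: True, q: True, x: False, m: False}
  {x: True, m: True, b: False, q: False}
  {m: True, b: False, q: False, x: False}
  {x: True, b: True, m: True, q: False}
  {b: True, m: True, x: False, q: False}
  {x: True, q: True, m: True, b: False}
  {q: True, m: True, b: False, x: False}
  {x: True, b: True, q: True, m: True}


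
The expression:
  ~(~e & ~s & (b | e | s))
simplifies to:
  e | s | ~b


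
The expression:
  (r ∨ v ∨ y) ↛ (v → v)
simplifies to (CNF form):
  False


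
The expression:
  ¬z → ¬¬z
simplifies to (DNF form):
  z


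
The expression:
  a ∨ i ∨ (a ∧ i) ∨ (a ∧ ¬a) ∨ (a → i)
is always true.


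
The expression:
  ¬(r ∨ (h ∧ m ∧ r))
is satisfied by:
  {r: False}


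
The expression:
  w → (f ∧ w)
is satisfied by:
  {f: True, w: False}
  {w: False, f: False}
  {w: True, f: True}


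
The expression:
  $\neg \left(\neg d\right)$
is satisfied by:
  {d: True}


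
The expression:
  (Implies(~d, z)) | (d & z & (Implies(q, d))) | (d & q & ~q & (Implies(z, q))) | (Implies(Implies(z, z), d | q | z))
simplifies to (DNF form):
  d | q | z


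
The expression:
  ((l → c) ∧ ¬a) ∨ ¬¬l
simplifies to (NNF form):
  l ∨ ¬a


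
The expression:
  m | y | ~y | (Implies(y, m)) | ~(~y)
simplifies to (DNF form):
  True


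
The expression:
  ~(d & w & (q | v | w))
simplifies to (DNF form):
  ~d | ~w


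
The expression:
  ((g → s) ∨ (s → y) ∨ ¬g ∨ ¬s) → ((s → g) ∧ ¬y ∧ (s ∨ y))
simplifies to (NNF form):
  g ∧ s ∧ ¬y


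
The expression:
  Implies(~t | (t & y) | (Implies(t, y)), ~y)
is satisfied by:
  {y: False}


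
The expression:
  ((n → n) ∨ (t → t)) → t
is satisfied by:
  {t: True}


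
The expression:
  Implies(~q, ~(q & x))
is always true.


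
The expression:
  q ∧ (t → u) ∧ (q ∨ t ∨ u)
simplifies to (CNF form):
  q ∧ (u ∨ ¬t)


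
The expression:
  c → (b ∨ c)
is always true.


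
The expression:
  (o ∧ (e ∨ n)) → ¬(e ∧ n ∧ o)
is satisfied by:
  {e: False, o: False, n: False}
  {n: True, e: False, o: False}
  {o: True, e: False, n: False}
  {n: True, o: True, e: False}
  {e: True, n: False, o: False}
  {n: True, e: True, o: False}
  {o: True, e: True, n: False}


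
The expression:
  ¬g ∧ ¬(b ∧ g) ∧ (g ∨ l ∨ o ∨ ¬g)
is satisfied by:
  {g: False}


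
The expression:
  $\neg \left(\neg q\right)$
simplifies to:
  $q$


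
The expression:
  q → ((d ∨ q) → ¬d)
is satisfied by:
  {q: False, d: False}
  {d: True, q: False}
  {q: True, d: False}


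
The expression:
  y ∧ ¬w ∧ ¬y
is never true.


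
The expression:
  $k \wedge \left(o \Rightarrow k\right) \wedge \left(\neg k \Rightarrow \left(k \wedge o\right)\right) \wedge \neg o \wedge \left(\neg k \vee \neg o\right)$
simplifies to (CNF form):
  $k \wedge \neg o$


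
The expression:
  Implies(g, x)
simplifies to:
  x | ~g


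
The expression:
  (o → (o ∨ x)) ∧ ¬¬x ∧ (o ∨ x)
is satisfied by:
  {x: True}


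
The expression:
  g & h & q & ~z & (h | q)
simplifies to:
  g & h & q & ~z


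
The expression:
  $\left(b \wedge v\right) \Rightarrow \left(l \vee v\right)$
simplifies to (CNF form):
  $\text{True}$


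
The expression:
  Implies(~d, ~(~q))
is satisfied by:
  {d: True, q: True}
  {d: True, q: False}
  {q: True, d: False}


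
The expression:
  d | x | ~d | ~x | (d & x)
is always true.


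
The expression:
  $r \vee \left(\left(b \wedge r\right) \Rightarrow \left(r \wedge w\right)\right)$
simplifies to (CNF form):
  $\text{True}$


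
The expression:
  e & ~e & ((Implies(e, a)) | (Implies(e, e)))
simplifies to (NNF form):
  False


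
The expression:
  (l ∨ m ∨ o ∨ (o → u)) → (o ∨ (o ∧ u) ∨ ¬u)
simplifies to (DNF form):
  o ∨ ¬u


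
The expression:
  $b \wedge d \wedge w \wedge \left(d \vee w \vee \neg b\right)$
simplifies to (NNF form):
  $b \wedge d \wedge w$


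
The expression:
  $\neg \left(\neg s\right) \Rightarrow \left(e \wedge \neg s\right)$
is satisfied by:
  {s: False}


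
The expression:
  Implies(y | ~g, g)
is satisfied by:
  {g: True}


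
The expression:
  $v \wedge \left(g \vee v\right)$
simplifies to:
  $v$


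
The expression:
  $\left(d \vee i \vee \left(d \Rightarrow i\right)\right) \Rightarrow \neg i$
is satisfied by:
  {i: False}


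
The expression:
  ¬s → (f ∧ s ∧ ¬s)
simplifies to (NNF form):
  s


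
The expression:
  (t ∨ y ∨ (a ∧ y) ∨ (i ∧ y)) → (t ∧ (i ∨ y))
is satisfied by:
  {i: True, y: False, t: False}
  {y: False, t: False, i: False}
  {i: True, t: True, y: False}
  {i: True, t: True, y: True}
  {t: True, y: True, i: False}


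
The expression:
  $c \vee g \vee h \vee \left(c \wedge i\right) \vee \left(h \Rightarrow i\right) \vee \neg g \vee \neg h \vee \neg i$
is always true.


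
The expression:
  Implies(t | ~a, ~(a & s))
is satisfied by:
  {s: False, t: False, a: False}
  {a: True, s: False, t: False}
  {t: True, s: False, a: False}
  {a: True, t: True, s: False}
  {s: True, a: False, t: False}
  {a: True, s: True, t: False}
  {t: True, s: True, a: False}


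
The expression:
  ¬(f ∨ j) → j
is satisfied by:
  {f: True, j: True}
  {f: True, j: False}
  {j: True, f: False}


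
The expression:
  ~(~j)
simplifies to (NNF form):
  j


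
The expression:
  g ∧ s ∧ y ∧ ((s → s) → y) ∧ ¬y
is never true.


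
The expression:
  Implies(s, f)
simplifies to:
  f | ~s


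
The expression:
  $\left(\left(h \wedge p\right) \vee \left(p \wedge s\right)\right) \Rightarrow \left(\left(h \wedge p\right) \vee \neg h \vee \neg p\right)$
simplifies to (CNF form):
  $\text{True}$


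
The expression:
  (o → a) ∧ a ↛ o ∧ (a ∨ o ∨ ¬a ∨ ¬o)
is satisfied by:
  {a: True, o: False}


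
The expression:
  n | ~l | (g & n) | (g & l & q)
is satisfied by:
  {n: True, q: True, g: True, l: False}
  {n: True, q: True, g: False, l: False}
  {n: True, g: True, l: False, q: False}
  {n: True, g: False, l: False, q: False}
  {q: True, g: True, l: False, n: False}
  {q: True, g: False, l: False, n: False}
  {g: True, q: False, l: False, n: False}
  {g: False, q: False, l: False, n: False}
  {n: True, q: True, l: True, g: True}
  {n: True, q: True, l: True, g: False}
  {n: True, l: True, g: True, q: False}
  {n: True, l: True, g: False, q: False}
  {q: True, l: True, g: True, n: False}


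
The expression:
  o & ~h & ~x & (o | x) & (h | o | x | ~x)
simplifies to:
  o & ~h & ~x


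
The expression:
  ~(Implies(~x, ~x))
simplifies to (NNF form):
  False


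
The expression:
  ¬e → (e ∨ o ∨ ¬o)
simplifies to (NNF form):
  True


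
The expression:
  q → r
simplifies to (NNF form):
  r ∨ ¬q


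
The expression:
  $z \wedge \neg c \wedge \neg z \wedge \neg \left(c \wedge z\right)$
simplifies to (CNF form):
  $\text{False}$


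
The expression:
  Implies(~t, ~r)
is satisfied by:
  {t: True, r: False}
  {r: False, t: False}
  {r: True, t: True}


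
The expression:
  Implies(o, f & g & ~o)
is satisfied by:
  {o: False}


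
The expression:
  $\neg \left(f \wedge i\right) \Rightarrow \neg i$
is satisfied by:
  {f: True, i: False}
  {i: False, f: False}
  {i: True, f: True}


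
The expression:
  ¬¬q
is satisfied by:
  {q: True}


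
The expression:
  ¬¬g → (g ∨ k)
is always true.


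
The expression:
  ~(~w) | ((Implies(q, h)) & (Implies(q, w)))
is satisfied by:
  {w: True, q: False}
  {q: False, w: False}
  {q: True, w: True}


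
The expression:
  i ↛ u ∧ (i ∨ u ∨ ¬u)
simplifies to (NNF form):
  i ∧ ¬u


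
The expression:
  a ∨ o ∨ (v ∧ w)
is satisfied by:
  {a: True, o: True, w: True, v: True}
  {a: True, o: True, w: True, v: False}
  {a: True, o: True, v: True, w: False}
  {a: True, o: True, v: False, w: False}
  {a: True, w: True, v: True, o: False}
  {a: True, w: True, v: False, o: False}
  {a: True, w: False, v: True, o: False}
  {a: True, w: False, v: False, o: False}
  {o: True, w: True, v: True, a: False}
  {o: True, w: True, v: False, a: False}
  {o: True, v: True, w: False, a: False}
  {o: True, v: False, w: False, a: False}
  {w: True, v: True, o: False, a: False}


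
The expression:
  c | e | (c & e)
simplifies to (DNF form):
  c | e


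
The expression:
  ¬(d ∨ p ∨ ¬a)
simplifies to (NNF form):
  a ∧ ¬d ∧ ¬p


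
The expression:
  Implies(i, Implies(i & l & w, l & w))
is always true.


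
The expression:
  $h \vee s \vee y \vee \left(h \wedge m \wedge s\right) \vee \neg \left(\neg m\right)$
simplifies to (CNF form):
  $h \vee m \vee s \vee y$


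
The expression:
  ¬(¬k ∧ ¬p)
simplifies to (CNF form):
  k ∨ p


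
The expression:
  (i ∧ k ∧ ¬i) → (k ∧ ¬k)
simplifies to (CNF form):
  True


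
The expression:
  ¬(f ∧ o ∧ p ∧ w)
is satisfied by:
  {w: False, o: False, p: False, f: False}
  {f: True, w: False, o: False, p: False}
  {p: True, w: False, o: False, f: False}
  {f: True, p: True, w: False, o: False}
  {o: True, f: False, w: False, p: False}
  {f: True, o: True, w: False, p: False}
  {p: True, o: True, f: False, w: False}
  {f: True, p: True, o: True, w: False}
  {w: True, p: False, o: False, f: False}
  {f: True, w: True, p: False, o: False}
  {p: True, w: True, f: False, o: False}
  {f: True, p: True, w: True, o: False}
  {o: True, w: True, p: False, f: False}
  {f: True, o: True, w: True, p: False}
  {p: True, o: True, w: True, f: False}


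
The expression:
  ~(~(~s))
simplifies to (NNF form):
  ~s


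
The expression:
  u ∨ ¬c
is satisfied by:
  {u: True, c: False}
  {c: False, u: False}
  {c: True, u: True}


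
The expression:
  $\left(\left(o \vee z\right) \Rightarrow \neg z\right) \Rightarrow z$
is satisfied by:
  {z: True}


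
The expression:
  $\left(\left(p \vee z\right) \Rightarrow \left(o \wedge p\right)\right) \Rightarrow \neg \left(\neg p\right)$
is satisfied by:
  {z: True, p: True}
  {z: True, p: False}
  {p: True, z: False}


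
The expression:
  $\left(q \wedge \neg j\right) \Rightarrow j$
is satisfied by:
  {j: True, q: False}
  {q: False, j: False}
  {q: True, j: True}


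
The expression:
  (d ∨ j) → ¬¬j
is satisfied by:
  {j: True, d: False}
  {d: False, j: False}
  {d: True, j: True}


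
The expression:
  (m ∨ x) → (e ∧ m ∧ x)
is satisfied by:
  {e: True, x: False, m: False}
  {e: False, x: False, m: False}
  {x: True, m: True, e: True}


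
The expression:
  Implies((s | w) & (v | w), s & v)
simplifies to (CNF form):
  (s | ~w) & (v | ~w)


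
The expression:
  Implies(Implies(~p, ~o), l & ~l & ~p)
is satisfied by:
  {o: True, p: False}


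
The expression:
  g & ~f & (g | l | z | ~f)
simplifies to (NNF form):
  g & ~f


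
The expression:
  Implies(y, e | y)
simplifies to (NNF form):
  True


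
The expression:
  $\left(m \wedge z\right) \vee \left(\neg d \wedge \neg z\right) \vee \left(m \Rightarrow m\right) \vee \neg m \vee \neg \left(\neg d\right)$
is always true.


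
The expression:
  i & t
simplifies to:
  i & t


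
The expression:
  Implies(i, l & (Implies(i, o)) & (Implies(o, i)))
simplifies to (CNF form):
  (l | ~i) & (o | ~i)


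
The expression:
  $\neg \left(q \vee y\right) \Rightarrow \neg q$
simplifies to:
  $\text{True}$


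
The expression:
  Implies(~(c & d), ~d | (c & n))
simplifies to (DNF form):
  c | ~d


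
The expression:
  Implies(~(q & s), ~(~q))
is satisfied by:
  {q: True}


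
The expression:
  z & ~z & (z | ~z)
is never true.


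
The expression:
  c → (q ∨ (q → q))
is always true.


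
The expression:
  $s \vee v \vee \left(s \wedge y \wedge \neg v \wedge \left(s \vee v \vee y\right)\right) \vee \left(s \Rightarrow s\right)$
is always true.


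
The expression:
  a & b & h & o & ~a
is never true.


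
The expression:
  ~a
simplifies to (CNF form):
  ~a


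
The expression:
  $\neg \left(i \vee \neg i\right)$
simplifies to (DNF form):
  $\text{False}$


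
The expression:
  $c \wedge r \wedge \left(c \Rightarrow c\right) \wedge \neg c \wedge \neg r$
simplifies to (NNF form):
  $\text{False}$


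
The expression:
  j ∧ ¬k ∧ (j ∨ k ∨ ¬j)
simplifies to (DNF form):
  j ∧ ¬k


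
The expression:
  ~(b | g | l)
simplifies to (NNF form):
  ~b & ~g & ~l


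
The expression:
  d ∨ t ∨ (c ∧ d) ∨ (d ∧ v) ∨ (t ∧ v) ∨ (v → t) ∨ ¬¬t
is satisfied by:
  {d: True, t: True, v: False}
  {d: True, v: False, t: False}
  {t: True, v: False, d: False}
  {t: False, v: False, d: False}
  {d: True, t: True, v: True}
  {d: True, v: True, t: False}
  {t: True, v: True, d: False}


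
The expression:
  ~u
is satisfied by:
  {u: False}


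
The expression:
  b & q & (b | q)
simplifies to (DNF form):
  b & q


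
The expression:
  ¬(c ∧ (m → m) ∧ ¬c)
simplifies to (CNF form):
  True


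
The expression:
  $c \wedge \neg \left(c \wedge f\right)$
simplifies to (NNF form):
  $c \wedge \neg f$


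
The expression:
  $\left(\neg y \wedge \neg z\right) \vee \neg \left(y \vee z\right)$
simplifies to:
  $\neg y \wedge \neg z$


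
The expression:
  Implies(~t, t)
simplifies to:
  t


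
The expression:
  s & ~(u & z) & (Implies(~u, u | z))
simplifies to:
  s & (u | z) & (~u | ~z)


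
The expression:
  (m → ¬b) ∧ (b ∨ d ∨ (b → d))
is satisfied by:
  {m: False, b: False}
  {b: True, m: False}
  {m: True, b: False}


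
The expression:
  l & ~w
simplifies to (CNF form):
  l & ~w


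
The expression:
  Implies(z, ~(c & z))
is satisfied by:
  {c: False, z: False}
  {z: True, c: False}
  {c: True, z: False}


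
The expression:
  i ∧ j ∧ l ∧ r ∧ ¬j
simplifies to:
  False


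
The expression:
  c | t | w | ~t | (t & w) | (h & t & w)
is always true.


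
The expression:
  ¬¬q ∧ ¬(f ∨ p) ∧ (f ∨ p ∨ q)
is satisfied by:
  {q: True, p: False, f: False}


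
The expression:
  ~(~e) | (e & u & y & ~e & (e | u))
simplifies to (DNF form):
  e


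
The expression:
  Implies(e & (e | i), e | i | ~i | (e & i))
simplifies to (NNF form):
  True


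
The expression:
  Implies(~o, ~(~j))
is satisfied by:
  {o: True, j: True}
  {o: True, j: False}
  {j: True, o: False}


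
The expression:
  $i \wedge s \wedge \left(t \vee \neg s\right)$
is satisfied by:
  {t: True, i: True, s: True}


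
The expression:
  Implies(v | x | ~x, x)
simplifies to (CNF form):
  x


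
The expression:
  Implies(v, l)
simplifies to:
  l | ~v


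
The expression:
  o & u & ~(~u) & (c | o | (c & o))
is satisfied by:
  {u: True, o: True}


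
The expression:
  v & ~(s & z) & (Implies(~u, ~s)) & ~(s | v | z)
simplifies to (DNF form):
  False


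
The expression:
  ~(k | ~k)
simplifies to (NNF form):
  False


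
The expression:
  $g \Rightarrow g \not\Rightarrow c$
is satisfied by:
  {g: False, c: False}
  {c: True, g: False}
  {g: True, c: False}


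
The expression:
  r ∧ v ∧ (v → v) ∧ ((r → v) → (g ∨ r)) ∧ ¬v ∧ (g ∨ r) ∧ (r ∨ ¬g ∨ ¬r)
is never true.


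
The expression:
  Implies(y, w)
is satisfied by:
  {w: True, y: False}
  {y: False, w: False}
  {y: True, w: True}


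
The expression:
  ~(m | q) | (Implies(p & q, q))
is always true.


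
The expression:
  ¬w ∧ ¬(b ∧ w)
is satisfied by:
  {w: False}


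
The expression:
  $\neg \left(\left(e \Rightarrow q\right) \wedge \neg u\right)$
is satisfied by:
  {u: True, e: True, q: False}
  {u: True, e: False, q: False}
  {q: True, u: True, e: True}
  {q: True, u: True, e: False}
  {e: True, q: False, u: False}


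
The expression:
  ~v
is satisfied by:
  {v: False}


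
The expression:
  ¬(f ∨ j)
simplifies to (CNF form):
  ¬f ∧ ¬j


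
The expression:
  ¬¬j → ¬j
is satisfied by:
  {j: False}


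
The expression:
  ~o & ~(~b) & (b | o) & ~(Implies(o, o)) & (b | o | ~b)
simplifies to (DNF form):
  False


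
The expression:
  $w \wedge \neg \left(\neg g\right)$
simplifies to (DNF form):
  $g \wedge w$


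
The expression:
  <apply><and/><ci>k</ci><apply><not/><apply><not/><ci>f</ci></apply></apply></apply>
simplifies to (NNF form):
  <apply><and/><ci>f</ci><ci>k</ci></apply>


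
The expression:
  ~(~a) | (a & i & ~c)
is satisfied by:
  {a: True}


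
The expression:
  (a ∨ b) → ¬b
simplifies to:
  ¬b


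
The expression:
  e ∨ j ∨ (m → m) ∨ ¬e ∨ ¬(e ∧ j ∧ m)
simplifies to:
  True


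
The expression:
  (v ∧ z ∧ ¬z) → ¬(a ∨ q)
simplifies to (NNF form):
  True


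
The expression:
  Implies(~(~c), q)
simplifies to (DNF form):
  q | ~c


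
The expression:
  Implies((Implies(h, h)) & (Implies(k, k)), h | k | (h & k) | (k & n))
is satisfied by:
  {k: True, h: True}
  {k: True, h: False}
  {h: True, k: False}


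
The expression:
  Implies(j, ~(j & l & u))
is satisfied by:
  {l: False, u: False, j: False}
  {j: True, l: False, u: False}
  {u: True, l: False, j: False}
  {j: True, u: True, l: False}
  {l: True, j: False, u: False}
  {j: True, l: True, u: False}
  {u: True, l: True, j: False}


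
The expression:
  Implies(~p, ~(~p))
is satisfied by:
  {p: True}


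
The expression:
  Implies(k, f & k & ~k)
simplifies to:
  ~k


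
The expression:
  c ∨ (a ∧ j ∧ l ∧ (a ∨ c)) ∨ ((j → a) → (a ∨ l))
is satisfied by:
  {c: True, a: True, l: True, j: True}
  {c: True, a: True, l: True, j: False}
  {c: True, a: True, j: True, l: False}
  {c: True, a: True, j: False, l: False}
  {c: True, l: True, j: True, a: False}
  {c: True, l: True, j: False, a: False}
  {c: True, l: False, j: True, a: False}
  {c: True, l: False, j: False, a: False}
  {a: True, l: True, j: True, c: False}
  {a: True, l: True, j: False, c: False}
  {a: True, j: True, l: False, c: False}
  {a: True, j: False, l: False, c: False}
  {l: True, j: True, a: False, c: False}
  {l: True, a: False, j: False, c: False}
  {j: True, a: False, l: False, c: False}


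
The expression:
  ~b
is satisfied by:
  {b: False}


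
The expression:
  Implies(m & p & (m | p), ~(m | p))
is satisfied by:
  {p: False, m: False}
  {m: True, p: False}
  {p: True, m: False}


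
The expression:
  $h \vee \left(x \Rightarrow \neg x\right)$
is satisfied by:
  {h: True, x: False}
  {x: False, h: False}
  {x: True, h: True}


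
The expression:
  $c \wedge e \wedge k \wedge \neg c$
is never true.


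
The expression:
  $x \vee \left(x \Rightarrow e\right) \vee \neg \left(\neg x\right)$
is always true.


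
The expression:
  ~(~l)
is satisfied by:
  {l: True}


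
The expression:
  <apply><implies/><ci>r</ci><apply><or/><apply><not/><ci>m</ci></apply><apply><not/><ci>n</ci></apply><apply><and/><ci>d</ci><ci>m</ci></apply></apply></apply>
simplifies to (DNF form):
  <apply><or/><ci>d</ci><apply><not/><ci>m</ci></apply><apply><not/><ci>n</ci></apply><apply><not/><ci>r</ci></apply></apply>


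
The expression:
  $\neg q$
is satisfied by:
  {q: False}


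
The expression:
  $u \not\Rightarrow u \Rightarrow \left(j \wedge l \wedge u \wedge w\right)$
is always true.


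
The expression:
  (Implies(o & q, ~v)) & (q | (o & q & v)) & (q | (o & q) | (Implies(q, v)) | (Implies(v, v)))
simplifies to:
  q & (~o | ~v)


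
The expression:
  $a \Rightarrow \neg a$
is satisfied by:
  {a: False}


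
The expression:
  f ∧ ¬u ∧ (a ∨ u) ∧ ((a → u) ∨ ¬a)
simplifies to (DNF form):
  False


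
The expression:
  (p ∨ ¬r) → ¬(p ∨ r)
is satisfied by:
  {p: False}


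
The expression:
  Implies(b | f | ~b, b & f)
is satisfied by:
  {b: True, f: True}


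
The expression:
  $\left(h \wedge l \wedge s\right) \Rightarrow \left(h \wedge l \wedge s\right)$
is always true.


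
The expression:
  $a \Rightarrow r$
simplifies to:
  $r \vee \neg a$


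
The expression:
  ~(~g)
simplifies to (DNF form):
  g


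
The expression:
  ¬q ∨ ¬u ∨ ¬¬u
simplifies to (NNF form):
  True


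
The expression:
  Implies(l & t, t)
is always true.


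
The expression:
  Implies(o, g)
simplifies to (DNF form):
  g | ~o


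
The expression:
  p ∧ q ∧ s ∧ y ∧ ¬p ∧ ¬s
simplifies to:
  False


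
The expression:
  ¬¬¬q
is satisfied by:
  {q: False}


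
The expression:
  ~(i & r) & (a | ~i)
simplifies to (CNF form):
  (a | ~i) & (~i | ~r)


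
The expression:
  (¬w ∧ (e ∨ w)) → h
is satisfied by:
  {h: True, w: True, e: False}
  {h: True, e: False, w: False}
  {w: True, e: False, h: False}
  {w: False, e: False, h: False}
  {h: True, w: True, e: True}
  {h: True, e: True, w: False}
  {w: True, e: True, h: False}


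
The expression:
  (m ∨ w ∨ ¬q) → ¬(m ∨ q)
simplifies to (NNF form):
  ¬m ∧ (¬q ∨ ¬w)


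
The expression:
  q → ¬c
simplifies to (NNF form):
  ¬c ∨ ¬q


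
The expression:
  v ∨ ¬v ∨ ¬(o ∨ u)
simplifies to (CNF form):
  True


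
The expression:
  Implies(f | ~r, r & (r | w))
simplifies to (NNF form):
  r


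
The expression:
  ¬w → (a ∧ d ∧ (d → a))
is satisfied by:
  {a: True, w: True, d: True}
  {a: True, w: True, d: False}
  {w: True, d: True, a: False}
  {w: True, d: False, a: False}
  {a: True, d: True, w: False}


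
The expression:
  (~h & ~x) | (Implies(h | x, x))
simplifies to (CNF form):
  x | ~h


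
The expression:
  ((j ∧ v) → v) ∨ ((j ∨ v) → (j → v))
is always true.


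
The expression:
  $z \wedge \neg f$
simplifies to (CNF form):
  $z \wedge \neg f$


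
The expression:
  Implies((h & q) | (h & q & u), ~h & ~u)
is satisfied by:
  {h: False, q: False}
  {q: True, h: False}
  {h: True, q: False}


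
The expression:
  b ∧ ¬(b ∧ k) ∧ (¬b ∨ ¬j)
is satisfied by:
  {b: True, k: False, j: False}


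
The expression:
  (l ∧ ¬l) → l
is always true.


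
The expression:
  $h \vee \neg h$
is always true.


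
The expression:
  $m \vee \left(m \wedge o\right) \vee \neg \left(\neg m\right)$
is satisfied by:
  {m: True}


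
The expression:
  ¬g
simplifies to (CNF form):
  ¬g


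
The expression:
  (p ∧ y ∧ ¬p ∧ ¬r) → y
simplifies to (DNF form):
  True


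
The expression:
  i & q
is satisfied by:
  {i: True, q: True}


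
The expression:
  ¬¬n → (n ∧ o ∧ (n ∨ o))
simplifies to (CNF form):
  o ∨ ¬n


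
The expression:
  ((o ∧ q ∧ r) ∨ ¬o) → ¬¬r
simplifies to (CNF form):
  o ∨ r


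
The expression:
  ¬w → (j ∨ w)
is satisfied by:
  {w: True, j: True}
  {w: True, j: False}
  {j: True, w: False}


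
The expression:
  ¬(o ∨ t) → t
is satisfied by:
  {t: True, o: True}
  {t: True, o: False}
  {o: True, t: False}


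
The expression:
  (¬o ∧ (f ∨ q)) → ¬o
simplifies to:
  True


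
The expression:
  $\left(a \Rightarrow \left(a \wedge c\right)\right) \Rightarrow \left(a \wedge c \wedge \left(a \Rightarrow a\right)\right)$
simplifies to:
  $a$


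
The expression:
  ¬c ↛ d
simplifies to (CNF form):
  d ∨ ¬c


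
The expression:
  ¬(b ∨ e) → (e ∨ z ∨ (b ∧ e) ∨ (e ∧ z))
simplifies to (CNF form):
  b ∨ e ∨ z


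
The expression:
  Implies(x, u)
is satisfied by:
  {u: True, x: False}
  {x: False, u: False}
  {x: True, u: True}


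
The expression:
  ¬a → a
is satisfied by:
  {a: True}


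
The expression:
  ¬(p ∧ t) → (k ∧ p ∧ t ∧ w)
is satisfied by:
  {t: True, p: True}


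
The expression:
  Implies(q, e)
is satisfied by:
  {e: True, q: False}
  {q: False, e: False}
  {q: True, e: True}


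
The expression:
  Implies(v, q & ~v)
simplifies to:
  ~v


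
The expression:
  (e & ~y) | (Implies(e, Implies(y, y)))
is always true.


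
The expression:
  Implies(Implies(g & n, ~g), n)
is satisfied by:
  {n: True}


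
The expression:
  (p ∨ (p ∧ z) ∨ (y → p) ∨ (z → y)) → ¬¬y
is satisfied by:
  {y: True}
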